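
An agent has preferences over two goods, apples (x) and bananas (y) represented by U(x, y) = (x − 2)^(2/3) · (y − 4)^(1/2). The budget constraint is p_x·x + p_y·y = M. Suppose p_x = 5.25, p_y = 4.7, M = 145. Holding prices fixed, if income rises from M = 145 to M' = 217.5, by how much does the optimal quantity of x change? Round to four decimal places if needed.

Δx* = 7.8912

After buying the subsistence bundle (2, 4), a share 4/7 of the remaining income goes to x: x* = 2 + 4/7·(M − 2p_x − 4p_y)/p_x.
Discretionary income = 145 − 2·5.25 − 4·4.7 = 115.7; x* = 2 + 4/7·115.7/5.25 = 14.5932.
At M' = 217.5: x* = 22.4844. Change: 22.4844 − 14.5932 = 7.8912.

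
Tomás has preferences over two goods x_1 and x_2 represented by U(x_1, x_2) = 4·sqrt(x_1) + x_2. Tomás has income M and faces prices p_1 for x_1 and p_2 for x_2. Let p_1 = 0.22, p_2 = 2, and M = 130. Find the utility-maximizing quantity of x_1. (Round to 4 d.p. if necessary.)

x_1* = 330.5785

Plugging in: x_1* = (2·2/0.22)² = 330.5785.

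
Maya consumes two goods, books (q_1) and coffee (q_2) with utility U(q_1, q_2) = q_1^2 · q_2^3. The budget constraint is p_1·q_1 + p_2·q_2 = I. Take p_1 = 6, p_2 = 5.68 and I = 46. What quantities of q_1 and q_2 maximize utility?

Tangency: MRS = (2/3)·q_2/q_1 = p_1/p_2.
Rearranging, p_2·q_2 = (3/2)·p_1·q_1. Substituting into the budget gives p_1·q_1·(1 + (3/2)) = I.
Demand: q_1*(p_1,p_2,I) = 0.4·I/p_1 and q_2* = 0.6·I/p_2.
At p_1=6, p_2=5.68, I=46: q_1* = 0.4·46/6 = 3.0667, q_2* = 4.8592.

q_1* = 3.0667, q_2* = 4.8592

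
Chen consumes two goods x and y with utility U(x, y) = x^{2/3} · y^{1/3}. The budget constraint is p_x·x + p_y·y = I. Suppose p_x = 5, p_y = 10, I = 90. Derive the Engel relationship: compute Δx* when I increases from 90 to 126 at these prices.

Δx* = 4.8

MU_x/MU_y = (2/3·y)/(1/3·x); tangency sets this equal to p_x/p_y.
So 2/3·p_y·y = 1/3·p_x·x; combined with the budget, a share 2/3 of income goes to x.
Demand: x*(p_x,p_y,I) = 2/3·I/p_x and y* = 1/3·I/p_y.
At p_x=5, p_y=10, I=90: x* = 2/3·90/5 = 12.
At I' = 126: x* = 16.8. Change: 16.8 − 12 = 4.8.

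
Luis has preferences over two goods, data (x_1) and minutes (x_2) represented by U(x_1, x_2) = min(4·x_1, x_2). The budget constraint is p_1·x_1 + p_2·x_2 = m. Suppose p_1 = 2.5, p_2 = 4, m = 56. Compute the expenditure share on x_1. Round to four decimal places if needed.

share on x_1 = 0.1351

Demand: x_1*(p_1,p_2,m) = m/(p_1 + 4·p_2), x_2* = 4·m/(p_1 + 4·p_2).
Here 2.5 + 4·4 = 18.5, giving x_1* = 3.027 and x_2* = 12.1081.
Expenditure on x_1: 2.5·3.027 = 7.5676; share = 0.1351.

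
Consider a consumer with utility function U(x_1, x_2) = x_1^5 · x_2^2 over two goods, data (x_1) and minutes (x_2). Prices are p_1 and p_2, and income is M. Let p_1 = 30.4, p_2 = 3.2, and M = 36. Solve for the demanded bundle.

x_1* = 0.8459, x_2* = 3.2143

The MRS is (5/2)·x_2/x_1. Set MRS = p_1/p_2.
Rearranging, p_2·x_2 = (2/5)·p_1·x_1. Substituting into the budget gives p_1·x_1·(1 + (2/5)) = M.
Demand: x_1*(p_1,p_2,M) = 5/7·M/p_1 and x_2* = 2/7·M/p_2.
At p_1=30.4, p_2=3.2, M=36: x_1* = 5/7·36/30.4 = 0.8459, x_2* = 3.2143.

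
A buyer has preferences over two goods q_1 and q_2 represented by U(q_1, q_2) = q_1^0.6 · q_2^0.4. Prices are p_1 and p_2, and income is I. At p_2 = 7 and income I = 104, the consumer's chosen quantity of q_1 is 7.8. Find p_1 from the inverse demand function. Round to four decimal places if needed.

p_1 = 8

Tangency: MRS = (3/2)·q_2/q_1 = p_1/p_2.
Rearranging, p_2·q_2 = (2/3)·p_1·q_1. Substituting into the budget gives p_1·q_1·(1 + (2/3)) = I.
Demand: q_1*(p_1,p_2,I) = 0.6·I/p_1 and q_2* = 0.4·I/p_2.
Set q_1* = 7.8 in the demand function and solve for p_1: p_1 = 8.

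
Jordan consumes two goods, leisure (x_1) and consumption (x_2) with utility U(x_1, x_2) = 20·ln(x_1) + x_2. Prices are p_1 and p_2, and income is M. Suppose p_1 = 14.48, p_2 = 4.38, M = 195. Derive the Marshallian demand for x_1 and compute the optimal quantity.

x_1* = 6.0497

MU_x_1 = 20/x_1, MU_x_2 = 1. Tangency: 20/x_1 = p_1/p_2.
So x_1*(p_1,p_2) = 20·p_2/p_1, independent of income; and x_2* = (M − 20·p_2)/p_2.
At the given prices: x_1* = 20·4.38/14.48 = 6.0497.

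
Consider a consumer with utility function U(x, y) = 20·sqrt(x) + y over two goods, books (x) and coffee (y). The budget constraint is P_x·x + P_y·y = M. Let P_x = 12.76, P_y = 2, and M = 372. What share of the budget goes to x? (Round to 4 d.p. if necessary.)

share on x = 0.0843

MU_x = 10/√x, MU_y = 1. Tangency: 10/√x = P_x/P_y.
Thus x* = (10·P_y/P_x)² — independent of M — with the rest of income spent on y.
Plugging in: x* = (10·2/12.76)² = 2.4567, y* = 170.326.
Expenditure on x: 12.76·2.4567 = 31.348; share = 0.0843.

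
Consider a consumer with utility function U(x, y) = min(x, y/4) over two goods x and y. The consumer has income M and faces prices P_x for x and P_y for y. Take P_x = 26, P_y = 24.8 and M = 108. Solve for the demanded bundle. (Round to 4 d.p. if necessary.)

x* = 0.8626, y* = 3.4505

Demand: x*(P_x,P_y,M) = M/(P_x + 4·P_y), y* = 4·M/(P_x + 4·P_y).
Here 26 + 4·24.8 = 125.2, giving x* = 0.8626 and y* = 3.4505.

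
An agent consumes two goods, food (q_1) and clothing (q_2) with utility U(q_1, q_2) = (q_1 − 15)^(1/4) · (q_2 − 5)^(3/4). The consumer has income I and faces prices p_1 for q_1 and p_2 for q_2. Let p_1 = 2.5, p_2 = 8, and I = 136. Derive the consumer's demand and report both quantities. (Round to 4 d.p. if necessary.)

This is Cobb-Douglas in (q_1−15, q_2−5): tangency gives 0.25·p_2·(q_2−5) = 0.75·p_1·(q_1−15).
After buying the subsistence bundle (15, 5), a share 0.25 of the remaining income goes to q_1: q_1* = 15 + 0.25·(I − 15p_1 − 5p_2)/p_1.
Discretionary income = 136 − 15·2.5 − 5·8 = 58.5; q_1* = 15 + 0.25·58.5/2.5 = 20.85; q_2* = 5 + 0.75·58.5/8 = 10.4844.

q_1* = 20.85, q_2* = 10.4844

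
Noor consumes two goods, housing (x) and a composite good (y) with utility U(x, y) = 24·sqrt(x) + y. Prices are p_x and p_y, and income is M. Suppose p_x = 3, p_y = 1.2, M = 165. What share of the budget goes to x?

share on x = 0.4189

MU_x = 12/√x, MU_y = 1. Tangency: 12/√x = p_x/p_y.
Solve: √x = 12·p_y/p_x, so x*(p_x,p_y) = (12·p_y/p_x)², and y* = (M − p_x·x*)/p_y.
Plugging in: x* = (12·1.2/3)² = 23.04, y* = 79.9.
Expenditure on x: 3·23.04 = 69.12; share = 0.4189.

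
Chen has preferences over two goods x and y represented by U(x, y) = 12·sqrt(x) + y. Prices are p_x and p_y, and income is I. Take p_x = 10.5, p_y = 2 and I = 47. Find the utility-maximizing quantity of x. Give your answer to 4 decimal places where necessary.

Set MRS = p_x/p_y: 6·x^(−1/2) = p_x/p_y.
Thus x* = (6·p_y/p_x)² — independent of I — with the rest of income spent on y.
Plugging in: x* = (6·2/10.5)² = 1.3061.

x* = 1.3061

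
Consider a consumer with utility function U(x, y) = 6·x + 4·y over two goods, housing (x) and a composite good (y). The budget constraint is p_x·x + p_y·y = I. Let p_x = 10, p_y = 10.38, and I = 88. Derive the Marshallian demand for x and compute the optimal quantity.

x* = 8.8

Linear utility — the consumer picks whichever good has higher MU/price: 6/10 = 0.6 vs 4/10.38 = 0.3854.
x gives more utility per dollar, so spend all income on x: x* = I/p_x, y* = 0.
Numerically: x* = 8.8, y* = 0.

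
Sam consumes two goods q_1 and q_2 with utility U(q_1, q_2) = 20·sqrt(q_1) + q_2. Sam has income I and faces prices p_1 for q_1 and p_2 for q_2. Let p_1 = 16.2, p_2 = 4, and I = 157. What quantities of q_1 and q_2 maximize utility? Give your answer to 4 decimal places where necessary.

q_1* = 6.0966, q_2* = 14.5586

Plugging in: q_1* = (10·4/16.2)² = 6.0966, q_2* = 14.5586.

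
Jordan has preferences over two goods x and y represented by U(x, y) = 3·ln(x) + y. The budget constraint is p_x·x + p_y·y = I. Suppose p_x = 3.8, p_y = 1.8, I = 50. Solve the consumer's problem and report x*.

x* = 1.4211

MU_x = 3/x, MU_y = 1. Tangency: 3/x = p_x/p_y.
So x*(p_x,p_y) = 3·p_y/p_x, independent of income; and y* = (I − 3·p_y)/p_y.
At the given prices: x* = 3·1.8/3.8 = 1.4211.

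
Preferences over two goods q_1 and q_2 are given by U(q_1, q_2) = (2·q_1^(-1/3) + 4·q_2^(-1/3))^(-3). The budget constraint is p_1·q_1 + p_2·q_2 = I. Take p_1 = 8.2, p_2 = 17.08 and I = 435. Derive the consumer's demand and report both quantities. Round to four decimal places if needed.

MRS = MU_q_1/MU_q_2 = (1/2)·(q_2/q_1)^(4/3). Set equal to p_1/p_2.
Hence q_2/q_1 = (2·p_1/p_2)^(1/(4/3)), i.e. raised to the 0.75 power.
With the ratio pinned down, the budget gives q_1* = I/(p_1 + p_2·(q_2/q_1)) and q_2* = (q_2/q_1)·q_1*.
Numerically q_2/q_1 = 0.969989, so q_1* = 435/(8.2 + 17.08·0.969989) = 17.5634 and q_2* = 0.969989·17.5634 = 17.0363.

q_1* = 17.5634, q_2* = 17.0363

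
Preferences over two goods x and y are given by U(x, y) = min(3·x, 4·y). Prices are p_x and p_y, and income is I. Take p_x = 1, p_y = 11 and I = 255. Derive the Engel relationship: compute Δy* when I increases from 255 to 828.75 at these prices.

With perfect complements, no substitution: consume in ratio x:y = 4:3.
Budget: p_x·x + p_y·(3/4)·x = I, so (4·p_x + 3·p_y)·x = 4·I.
Demand: x*(p_x,p_y,I) = 4·I/(4·p_x + 3·p_y), y* = 3·I/(4·p_x + 3·p_y).
Here 4·1 + 3·11 = 37, giving y* = 20.6757.
At I' = 828.75: y* = 67.1959. Change: 67.1959 − 20.6757 = 46.5203.

Δy* = 46.5203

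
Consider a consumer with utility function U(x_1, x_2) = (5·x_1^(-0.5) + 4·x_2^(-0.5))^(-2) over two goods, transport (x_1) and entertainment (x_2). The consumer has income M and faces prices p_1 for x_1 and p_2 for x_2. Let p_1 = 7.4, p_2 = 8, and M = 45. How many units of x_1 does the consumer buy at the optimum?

x_1* = 3.227

MU_x_1 ∝ 5·x_1^(-1.5), MU_x_2 ∝ 4·x_2^(-1.5), so MRS = (5/4)·(x_2/x_1)^(1.5) = p_1/p_2.
Hence x_2/x_1 = ((4/5)·p_1/p_2)^(1/(1.5)), i.e. raised to the 2/3 power.
With the ratio pinned down, the budget gives x_1* = M/(p_1 + p_2·(x_2/x_1)) and x_2* = (x_2/x_1)·x_1*.
Numerically x_2/x_1 = 0.818128, so x_1* = 45/(7.4 + 8·0.818128) = 3.227.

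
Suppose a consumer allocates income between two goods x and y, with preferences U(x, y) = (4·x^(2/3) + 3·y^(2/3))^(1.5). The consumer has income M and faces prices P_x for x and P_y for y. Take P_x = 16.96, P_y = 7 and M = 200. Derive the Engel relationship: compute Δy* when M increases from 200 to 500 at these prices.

Δy* = 30.5295

Substitute y = (y/x)·x into the budget: x* = M/(P_x + P_y·(y/x)).
Numerically y/x = 6.000221, so x* = 200/(16.96 + 7·6.000221) = 3.392 and y* = 6.000221·3.392 = 20.353.
At M' = 500: y* = 50.8825. Change: 50.8825 − 20.353 = 30.5295.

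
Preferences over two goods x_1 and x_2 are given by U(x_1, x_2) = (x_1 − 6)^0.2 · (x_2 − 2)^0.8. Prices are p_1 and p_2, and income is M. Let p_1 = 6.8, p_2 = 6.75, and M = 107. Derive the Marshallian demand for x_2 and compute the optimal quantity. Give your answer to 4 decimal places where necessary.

x_2* = 8.2459

Discretionary income = 107 − 6·6.8 − 2·6.75 = 52.7; x_2* = 2 + 0.8·52.7/6.75 = 8.2459.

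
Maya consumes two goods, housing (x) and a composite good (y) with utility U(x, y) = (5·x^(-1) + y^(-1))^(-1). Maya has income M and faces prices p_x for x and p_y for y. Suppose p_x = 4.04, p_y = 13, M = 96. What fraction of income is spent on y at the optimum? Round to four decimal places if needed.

share on y = 0.4451

From the CES first-order condition, 5·(y/x)^(2) = p_x/p_y.
Solve for the ratio: y/x = [(1/5)·p_x/p_y]^(0.5).
Substitute y = (y/x)·x into the budget: x* = M/(p_x + p_y·(y/x)).
Numerically y/x = 0.249307, so x* = 96/(4.04 + 13·0.249307) = 13.185 and y* = 0.249307·13.185 = 3.2871.
Expenditure on y: 13·3.2871 = 42.7325; share = 0.4451.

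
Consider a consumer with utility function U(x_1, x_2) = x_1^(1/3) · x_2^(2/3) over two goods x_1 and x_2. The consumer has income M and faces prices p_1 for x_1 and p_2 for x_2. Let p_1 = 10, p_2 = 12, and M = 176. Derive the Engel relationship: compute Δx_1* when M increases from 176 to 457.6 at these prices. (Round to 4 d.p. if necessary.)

Δx_1* = 9.3867

The MRS is (1/2)·x_2/x_1. Set MRS = p_1/p_2.
So 1/3·p_2·x_2 = 2/3·p_1·x_1; combined with the budget, a share 1/3 of income goes to x_1.
Demand: x_1*(p_1,p_2,M) = 1/3·M/p_1 and x_2* = 2/3·M/p_2.
At p_1=10, p_2=12, M=176: x_1* = 1/3·176/10 = 5.8667.
At M' = 457.6: x_1* = 15.2533. Change: 15.2533 − 5.8667 = 9.3867.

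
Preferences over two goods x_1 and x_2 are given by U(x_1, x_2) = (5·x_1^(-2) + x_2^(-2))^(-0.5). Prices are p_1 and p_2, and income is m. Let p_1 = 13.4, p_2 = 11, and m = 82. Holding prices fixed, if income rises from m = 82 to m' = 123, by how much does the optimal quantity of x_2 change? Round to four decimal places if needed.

MU_x_1 ∝ 5·x_1^(-3), MU_x_2 ∝ x_2^(-3), so MRS = 5·(x_2/x_1)^(3) = p_1/p_2.
Hence x_2/x_1 = ((1/5)·p_1/p_2)^(1/(3)), i.e. raised to the 1/3 power.
Substitute x_2 = (x_2/x_1)·x_1 into the budget: x_1* = m/(p_1 + p_2·(x_2/x_1)).
Numerically x_2/x_1 = 0.624569, so x_1* = 82/(13.4 + 11·0.624569) = 4.0453 and x_2* = 0.624569·4.0453 = 2.5266.
At m' = 123: x_2* = 3.7899. Change: 3.7899 − 2.5266 = 1.2633.

Δx_2* = 1.2633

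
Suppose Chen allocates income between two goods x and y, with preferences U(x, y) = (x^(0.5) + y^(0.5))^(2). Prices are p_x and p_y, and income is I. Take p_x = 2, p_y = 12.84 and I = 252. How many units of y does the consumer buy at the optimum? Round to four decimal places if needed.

y* = 2.645

MU_x ∝ x^(-0.5), MU_y ∝ y^(-0.5), so MRS = (y/x)^(0.5) = p_x/p_y.
Solve for the ratio: y/x = [p_x/p_y]^(2).
Substitute y = (y/x)·x into the budget: x* = I/(p_x + p_y·(y/x)).
Numerically y/x = 0.024262, so x* = 252/(2 + 12.84·0.024262) = 109.0189 and y* = 0.024262·109.0189 = 2.645.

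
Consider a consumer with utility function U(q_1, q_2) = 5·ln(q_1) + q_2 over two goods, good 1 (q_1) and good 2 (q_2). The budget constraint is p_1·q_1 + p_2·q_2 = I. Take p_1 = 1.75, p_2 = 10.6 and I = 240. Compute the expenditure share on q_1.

MU_q_1 = 5/q_1, MU_q_2 = 1. Tangency: 5/q_1 = p_1/p_2.
So q_1*(p_1,p_2) = 5·p_2/p_1, independent of income; and q_2* = (I − 5·p_2)/p_2.
At the given prices: q_1* = 5·10.6/1.75 = 30.2857, and q_2* = 17.6415.
Expenditure on q_1: 1.75·30.2857 = 53; share = 0.2208.

share on q_1 = 0.2208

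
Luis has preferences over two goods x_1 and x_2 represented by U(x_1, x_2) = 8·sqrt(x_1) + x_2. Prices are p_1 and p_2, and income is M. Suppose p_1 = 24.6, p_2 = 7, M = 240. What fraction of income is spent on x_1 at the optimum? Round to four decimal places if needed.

share on x_1 = 0.1328

Set MRS = p_1/p_2: 4·x_1^(−1/2) = p_1/p_2.
Thus x_1* = (4·p_2/p_1)² — independent of M — with the rest of income spent on x_2.
Plugging in: x_1* = (4·7/24.6)² = 1.2955, x_2* = 29.7329.
Expenditure on x_1: 24.6·1.2955 = 31.8699; share = 0.1328.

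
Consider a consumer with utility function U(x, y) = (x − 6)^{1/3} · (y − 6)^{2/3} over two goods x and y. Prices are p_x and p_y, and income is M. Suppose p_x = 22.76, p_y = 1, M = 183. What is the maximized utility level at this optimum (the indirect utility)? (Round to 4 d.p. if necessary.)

V = 7.5507

MRS = (1/2)·(y−6)/(x−6). Tangency with p_x/p_y gives y−6 = 2·(p_x/p_y)·(x−6).
After buying the subsistence bundle (6, 6), a share 1/3 of the remaining income goes to x: x* = 6 + 1/3·(M − 6p_x − 6p_y)/p_x.
Discretionary income = 183 − 6·22.76 − 6·1 = 40.44; x* = 6 + 1/3·40.44/22.76 = 6.5923; y* = 6 + 2/3·40.44/1 = 32.96.
Utility at the optimum: U(6.5923, 32.96) = 7.5507.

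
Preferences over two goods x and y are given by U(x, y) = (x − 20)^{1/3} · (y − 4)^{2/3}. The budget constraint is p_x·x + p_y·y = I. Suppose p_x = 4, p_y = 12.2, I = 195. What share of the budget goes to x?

This is Cobb-Douglas in (x−20, y−4): tangency gives 1/3·p_y·(y−4) = 2/3·p_x·(x−20).
Substituting into the budget: x* = 20 + 1/3·(I − 20·p_x − 4·p_y)/p_x, and y* = 4 + 2/3·(…)/p_y.
Discretionary income = 195 − 20·4 − 4·12.2 = 66.2; x* = 20 + 1/3·66.2/4 = 25.5167; y* = 4 + 2/3·66.2/12.2 = 7.6175.
Expenditure on x: 4·25.5167 = 102.0667; share = 0.5234.

share on x = 0.5234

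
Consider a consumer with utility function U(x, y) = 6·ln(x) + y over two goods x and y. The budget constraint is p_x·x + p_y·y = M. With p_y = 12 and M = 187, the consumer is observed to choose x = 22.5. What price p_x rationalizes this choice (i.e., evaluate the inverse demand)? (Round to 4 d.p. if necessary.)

p_x = 3.2

Set MRS = p_x/p_y: (6/x)/1 = p_x/p_y.
So x*(p_x,p_y) = 6·p_y/p_x, independent of income; and y* = (M − 6·p_y)/p_y.
Set x* = 22.5 in the demand function and solve for p_x: p_x = 3.2.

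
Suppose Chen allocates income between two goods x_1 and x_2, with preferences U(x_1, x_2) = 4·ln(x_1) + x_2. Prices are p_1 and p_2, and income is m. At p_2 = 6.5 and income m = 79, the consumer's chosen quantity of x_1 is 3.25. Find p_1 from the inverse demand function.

MU_x_1 = 4/x_1, MU_x_2 = 1. Tangency: 4/x_1 = p_1/p_2.
So x_1*(p_1,p_2) = 4·p_2/p_1, independent of income; and x_2* = (m − 4·p_2)/p_2.
Set x_1* = 3.25 in the demand function and solve for p_1: p_1 = 8.

p_1 = 8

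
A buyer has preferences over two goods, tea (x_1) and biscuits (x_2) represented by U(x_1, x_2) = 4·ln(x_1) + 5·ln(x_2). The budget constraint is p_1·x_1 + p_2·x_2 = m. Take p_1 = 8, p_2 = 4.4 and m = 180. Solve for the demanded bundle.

x_1* = 10, x_2* = 22.7273

At p_1=8, p_2=4.4, m=180: x_1* = 4/9·180/8 = 10, x_2* = 22.7273.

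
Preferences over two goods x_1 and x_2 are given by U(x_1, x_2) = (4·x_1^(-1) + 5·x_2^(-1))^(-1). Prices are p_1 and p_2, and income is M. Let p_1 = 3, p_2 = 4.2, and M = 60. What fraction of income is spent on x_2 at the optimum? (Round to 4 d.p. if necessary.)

MU_x_1 ∝ 4·x_1^(-2), MU_x_2 ∝ 5·x_2^(-2), so MRS = (4/5)·(x_2/x_1)^(2) = p_1/p_2.
Hence x_2/x_1 = ((5/4)·p_1/p_2)^(1/(2)), i.e. raised to the 0.5 power.
Substitute x_2 = (x_2/x_1)·x_1 into the budget: x_1* = M/(p_1 + p_2·(x_2/x_1)).
Numerically x_2/x_1 = 0.944911, so x_1* = 60/(3 + 4.2·0.944911) = 8.61 and x_2* = 0.944911·8.61 = 8.1357.
Expenditure on x_2: 4.2·8.1357 = 34.1699; share = 0.5695.

share on x_2 = 0.5695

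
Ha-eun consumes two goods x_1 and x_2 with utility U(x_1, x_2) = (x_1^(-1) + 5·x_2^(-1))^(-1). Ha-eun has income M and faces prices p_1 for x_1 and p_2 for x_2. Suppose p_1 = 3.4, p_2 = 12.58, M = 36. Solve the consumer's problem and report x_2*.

MU_x_1 ∝ x_1^(-2), MU_x_2 ∝ 5·x_2^(-2), so MRS = (1/5)·(x_2/x_1)^(2) = p_1/p_2.
Solve for the ratio: x_2/x_1 = [5·p_1/p_2]^(0.5).
Substitute x_2 = (x_2/x_1)·x_1 into the budget: x_1* = M/(p_1 + p_2·(x_2/x_1)).
Numerically x_2/x_1 = 1.162476, so x_1* = 36/(3.4 + 12.58·1.162476) = 1.9973 and x_2* = 1.162476·1.9973 = 2.3219.

x_2* = 2.3219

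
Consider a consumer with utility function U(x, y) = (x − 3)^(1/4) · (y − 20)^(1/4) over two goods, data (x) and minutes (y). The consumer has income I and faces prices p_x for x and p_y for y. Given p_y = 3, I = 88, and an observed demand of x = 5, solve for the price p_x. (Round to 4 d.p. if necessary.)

p_x = 4

This is Cobb-Douglas in (x−3, y−20): tangency gives 0.25·p_y·(y−20) = 0.25·p_x·(x−3).
After buying the subsistence bundle (3, 20), a share 0.5 of the remaining income goes to x: x* = 3 + 0.5·(I − 3p_x − 20p_y)/p_x.
Set x* = 5 in the demand function and solve for p_x: p_x = 4.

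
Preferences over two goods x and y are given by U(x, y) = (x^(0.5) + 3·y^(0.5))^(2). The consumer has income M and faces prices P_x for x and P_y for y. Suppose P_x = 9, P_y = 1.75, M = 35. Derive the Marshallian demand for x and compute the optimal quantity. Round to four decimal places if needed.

From the CES first-order condition, (1/3)·(y/x)^(0.5) = P_x/P_y.
Hence y/x = (3·P_x/P_y)^(1/(0.5)), i.e. raised to the 2 power.
With the ratio pinned down, the budget gives x* = M/(P_x + P_y·(y/x)) and y* = (y/x)·x*.
Numerically y/x = 238.040816, so x* = 35/(9 + 1.75·238.040816) = 0.0822.

x* = 0.0822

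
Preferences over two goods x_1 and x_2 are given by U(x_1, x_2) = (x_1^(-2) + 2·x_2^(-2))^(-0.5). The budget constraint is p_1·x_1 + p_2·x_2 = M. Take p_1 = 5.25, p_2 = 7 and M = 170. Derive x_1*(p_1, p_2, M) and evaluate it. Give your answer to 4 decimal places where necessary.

x_1* = 12.8176

MU_x_1 ∝ x_1^(-3), MU_x_2 ∝ 2·x_2^(-3), so MRS = (1/2)·(x_2/x_1)^(3) = p_1/p_2.
Hence x_2/x_1 = (2·p_1/p_2)^(1/(3)), i.e. raised to the 1/3 power.
Substitute x_2 = (x_2/x_1)·x_1 into the budget: x_1* = M/(p_1 + p_2·(x_2/x_1)).
Numerically x_2/x_1 = 1.144714, so x_1* = 170/(5.25 + 7·1.144714) = 12.8176.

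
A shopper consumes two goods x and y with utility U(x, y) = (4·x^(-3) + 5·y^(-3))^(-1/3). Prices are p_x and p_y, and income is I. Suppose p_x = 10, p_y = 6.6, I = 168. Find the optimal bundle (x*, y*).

MRS = MU_x/MU_y = (4/5)·(y/x)^(4). Set equal to p_x/p_y.
Hence y/x = ((5/4)·p_x/p_y)^(1/(4)), i.e. raised to the 0.25 power.
Substitute y = (y/x)·x into the budget: x* = I/(p_x + p_y·(y/x)).
Numerically y/x = 1.173118, so x* = 168/(10 + 6.6·1.173118) = 9.4687 and y* = 1.173118·9.4687 = 11.108.

x* = 9.4687, y* = 11.108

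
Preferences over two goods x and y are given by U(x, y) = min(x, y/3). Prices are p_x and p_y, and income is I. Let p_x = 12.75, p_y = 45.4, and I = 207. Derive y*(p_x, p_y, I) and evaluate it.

y* = 4.1692

Demand: x*(p_x,p_y,I) = I/(p_x + 3·p_y), y* = 3·I/(p_x + 3·p_y).
Here 12.75 + 3·45.4 = 148.95, giving y* = 4.1692.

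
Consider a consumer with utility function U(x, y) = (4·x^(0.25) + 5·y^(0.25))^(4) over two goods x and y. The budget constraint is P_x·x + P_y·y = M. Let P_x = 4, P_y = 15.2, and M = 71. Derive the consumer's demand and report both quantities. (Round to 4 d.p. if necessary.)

x* = 9.5282, y* = 2.1636

MU_x ∝ 4·x^(-0.75), MU_y ∝ 5·y^(-0.75), so MRS = (4/5)·(y/x)^(0.75) = P_x/P_y.
Hence y/x = ((5/4)·P_x/P_y)^(1/(0.75)), i.e. raised to the 4/3 power.
With the ratio pinned down, the budget gives x* = M/(P_x + P_y·(y/x)) and y* = (y/x)·x*.
Numerically y/x = 0.227075, so x* = 71/(4 + 15.2·0.227075) = 9.5282 and y* = 0.227075·9.5282 = 2.1636.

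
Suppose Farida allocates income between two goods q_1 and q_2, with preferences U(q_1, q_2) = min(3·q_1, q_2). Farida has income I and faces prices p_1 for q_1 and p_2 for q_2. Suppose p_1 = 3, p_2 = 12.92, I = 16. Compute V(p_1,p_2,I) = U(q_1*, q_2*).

V = 1.1494

With perfect complements, no substitution: consume in ratio q_1:q_2 = 1:3.
Budget: p_1·q_1 + p_2·3·q_1 = I, so (p_1 + 3·p_2)·q_1 = I.
Demand: q_1*(p_1,p_2,I) = I/(p_1 + 3·p_2), q_2* = 3·I/(p_1 + 3·p_2).
Here 3 + 3·12.92 = 41.76, giving q_1* = 0.3831 and q_2* = 1.1494.
Utility at the optimum: U(0.3831, 1.1494) = 1.1494.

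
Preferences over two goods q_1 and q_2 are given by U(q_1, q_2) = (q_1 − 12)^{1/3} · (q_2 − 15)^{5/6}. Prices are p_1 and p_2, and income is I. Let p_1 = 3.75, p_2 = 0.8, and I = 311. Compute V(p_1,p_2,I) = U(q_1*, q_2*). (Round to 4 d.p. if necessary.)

Let q_1' = q_1−12, q_2' = q_2−15. MRS = (2/5)·q_2'/q_1' = p_1/p_2.
Substituting into the budget: q_1* = 12 + 2/7·(I − 12·p_1 − 15·p_2)/p_1, and q_2* = 15 + 5/7·(…)/p_2.
Discretionary income = 311 − 12·3.75 − 15·0.8 = 254; q_1* = 12 + 2/7·254/3.75 = 31.3524; q_2* = 15 + 5/7·254/0.8 = 241.7857.
Utility at the optimum: U(31.3524, 241.7857) = 246.5611.

V = 246.5611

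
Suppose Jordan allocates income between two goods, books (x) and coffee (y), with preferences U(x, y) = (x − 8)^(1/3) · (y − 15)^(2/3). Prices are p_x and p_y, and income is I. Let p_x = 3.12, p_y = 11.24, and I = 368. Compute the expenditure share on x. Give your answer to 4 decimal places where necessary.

After buying the subsistence bundle (8, 15), a share 1/3 of the remaining income goes to x: x* = 8 + 1/3·(I − 8p_x − 15p_y)/p_x.
Discretionary income = 368 − 8·3.12 − 15·11.24 = 174.44; x* = 8 + 1/3·174.44/3.12 = 26.6368; y* = 15 + 2/3·174.44/11.24 = 25.3464.
Expenditure on x: 3.12·26.6368 = 83.1067; share = 0.2258.

share on x = 0.2258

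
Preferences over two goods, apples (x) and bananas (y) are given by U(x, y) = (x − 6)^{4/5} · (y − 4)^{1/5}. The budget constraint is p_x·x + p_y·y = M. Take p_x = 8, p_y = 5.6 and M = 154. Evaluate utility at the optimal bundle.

V = 6.8042

Let x' = x−6, y' = y−4. MRS = 4·y'/x' = p_x/p_y.
Substituting into the budget: x* = 6 + 0.8·(M − 6·p_x − 4·p_y)/p_x, and y* = 4 + 0.2·(…)/p_y.
Discretionary income = 154 − 6·8 − 4·5.6 = 83.6; x* = 6 + 0.8·83.6/8 = 14.36; y* = 4 + 0.2·83.6/5.6 = 6.9857.
Utility at the optimum: U(14.36, 6.9857) = 6.8042.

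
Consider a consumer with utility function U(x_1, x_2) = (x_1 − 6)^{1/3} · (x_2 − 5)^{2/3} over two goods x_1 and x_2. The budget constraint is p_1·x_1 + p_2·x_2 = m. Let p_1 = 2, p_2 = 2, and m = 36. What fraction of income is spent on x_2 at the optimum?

share on x_2 = 0.537

Let x_1' = x_1−6, x_2' = x_2−5. MRS = (1/2)·x_2'/x_1' = p_1/p_2.
Substituting into the budget: x_1* = 6 + 1/3·(m − 6·p_1 − 5·p_2)/p_1, and x_2* = 5 + 2/3·(…)/p_2.
Discretionary income = 36 − 6·2 − 5·2 = 14; x_1* = 6 + 1/3·14/2 = 8.3333; x_2* = 5 + 2/3·14/2 = 9.6667.
Expenditure on x_2: 2·9.6667 = 19.3333; share = 0.537.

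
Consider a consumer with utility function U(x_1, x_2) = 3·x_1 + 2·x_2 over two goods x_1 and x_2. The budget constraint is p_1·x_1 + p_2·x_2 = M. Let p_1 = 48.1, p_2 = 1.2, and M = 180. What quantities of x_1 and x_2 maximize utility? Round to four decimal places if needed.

x_1* = 0, x_2* = 150

Perfect substitutes: compare marginal utility per dollar. 3/p_1 vs 2/p_2 → 0.0624 vs 1.6667.
x_2 gives more utility per dollar, so spend all income on x_2: x_2* = M/p_2, x_1* = 0.
Numerically: x_1* = 0, x_2* = 150.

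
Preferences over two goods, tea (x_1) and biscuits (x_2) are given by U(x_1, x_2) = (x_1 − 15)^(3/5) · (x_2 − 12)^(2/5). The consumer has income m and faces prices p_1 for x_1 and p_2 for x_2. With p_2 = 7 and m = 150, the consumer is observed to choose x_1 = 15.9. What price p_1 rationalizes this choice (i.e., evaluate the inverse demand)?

p_1 = 4

MRS = (3/2)·(x_2−12)/(x_1−15). Tangency with p_1/p_2 gives x_2−12 = (2/3)·(p_1/p_2)·(x_1−15).
Substituting into the budget: x_1* = 15 + 0.6·(m − 15·p_1 − 12·p_2)/p_1, and x_2* = 12 + 0.4·(…)/p_2.
Set x_1* = 15.9 in the demand function and solve for p_1: p_1 = 4.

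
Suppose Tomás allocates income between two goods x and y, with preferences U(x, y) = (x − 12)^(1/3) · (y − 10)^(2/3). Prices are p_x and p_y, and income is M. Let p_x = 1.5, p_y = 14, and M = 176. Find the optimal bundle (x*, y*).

MRS = (1/2)·(y−10)/(x−12). Tangency with p_x/p_y gives y−10 = 2·(p_x/p_y)·(x−12).
Substituting into the budget: x* = 12 + 1/3·(M − 12·p_x − 10·p_y)/p_x, and y* = 10 + 2/3·(…)/p_y.
Discretionary income = 176 − 12·1.5 − 10·14 = 18; x* = 12 + 1/3·18/1.5 = 16; y* = 10 + 2/3·18/14 = 10.8571.

x* = 16, y* = 10.8571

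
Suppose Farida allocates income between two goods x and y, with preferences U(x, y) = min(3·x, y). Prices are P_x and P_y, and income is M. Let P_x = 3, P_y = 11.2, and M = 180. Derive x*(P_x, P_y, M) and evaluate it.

x* = 4.918

Leontief preferences: the optimum is at the kink where x/1 = y/3, i.e. y = 3·x.
Budget: P_x·x + P_y·3·x = M, so (P_x + 3·P_y)·x = M.
Demand: x*(P_x,P_y,M) = M/(P_x + 3·P_y), y* = 3·M/(P_x + 3·P_y).
Here 3 + 3·11.2 = 36.6, giving x* = 4.918.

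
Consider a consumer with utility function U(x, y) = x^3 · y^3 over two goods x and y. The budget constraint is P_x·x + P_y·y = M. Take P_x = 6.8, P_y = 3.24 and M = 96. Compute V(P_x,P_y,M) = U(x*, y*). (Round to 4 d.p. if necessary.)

V = 1143630.3059

MU_x/MU_y = (3·y)/(3·x); tangency sets this equal to P_x/P_y.
So 3·P_y·y = 3·P_x·x; combined with the budget, a share 0.5 of income goes to x.
Demand: x*(P_x,P_y,M) = 0.5·M/P_x and y* = 0.5·M/P_y.
At P_x=6.8, P_y=3.24, M=96: x* = 0.5·96/6.8 = 7.0588, y* = 14.8148.
Utility at the optimum: U(7.0588, 14.8148) = 1143630.3059.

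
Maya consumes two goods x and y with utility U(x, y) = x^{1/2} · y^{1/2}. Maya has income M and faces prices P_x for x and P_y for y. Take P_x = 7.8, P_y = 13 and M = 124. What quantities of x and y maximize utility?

x* = 7.9487, y* = 4.7692

Demand: x*(P_x,P_y,M) = 0.5·M/P_x and y* = 0.5·M/P_y.
At P_x=7.8, P_y=13, M=124: x* = 0.5·124/7.8 = 7.9487, y* = 4.7692.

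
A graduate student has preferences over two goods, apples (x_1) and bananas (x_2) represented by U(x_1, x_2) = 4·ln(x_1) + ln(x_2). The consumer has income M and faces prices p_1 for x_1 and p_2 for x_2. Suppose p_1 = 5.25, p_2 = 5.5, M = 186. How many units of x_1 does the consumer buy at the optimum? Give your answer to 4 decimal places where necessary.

x_1* = 28.3429

The MRS is 4·x_2/x_1. Set MRS = p_1/p_2.
So 4·p_2·x_2 = p_1·x_1; combined with the budget, a share 0.8 of income goes to x_1.
Demand: x_1*(p_1,p_2,M) = 0.8·M/p_1 and x_2* = 0.2·M/p_2.
At p_1=5.25, p_2=5.5, M=186: x_1* = 0.8·186/5.25 = 28.3429.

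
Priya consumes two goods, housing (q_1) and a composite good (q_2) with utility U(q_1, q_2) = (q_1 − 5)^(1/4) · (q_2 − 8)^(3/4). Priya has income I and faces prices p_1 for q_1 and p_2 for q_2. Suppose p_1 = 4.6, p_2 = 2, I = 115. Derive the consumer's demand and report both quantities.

After buying the subsistence bundle (5, 8), a share 0.25 of the remaining income goes to q_1: q_1* = 5 + 0.25·(I − 5p_1 − 8p_2)/p_1.
Discretionary income = 115 − 5·4.6 − 8·2 = 76; q_1* = 5 + 0.25·76/4.6 = 9.1304; q_2* = 8 + 0.75·76/2 = 36.5.

q_1* = 9.1304, q_2* = 36.5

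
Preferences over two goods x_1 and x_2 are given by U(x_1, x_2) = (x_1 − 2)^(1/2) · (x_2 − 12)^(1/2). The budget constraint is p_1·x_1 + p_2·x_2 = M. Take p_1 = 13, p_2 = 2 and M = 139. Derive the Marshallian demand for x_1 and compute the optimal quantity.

x_1* = 5.4231

Discretionary income = 139 − 2·13 − 12·2 = 89; x_1* = 2 + 0.5·89/13 = 5.4231.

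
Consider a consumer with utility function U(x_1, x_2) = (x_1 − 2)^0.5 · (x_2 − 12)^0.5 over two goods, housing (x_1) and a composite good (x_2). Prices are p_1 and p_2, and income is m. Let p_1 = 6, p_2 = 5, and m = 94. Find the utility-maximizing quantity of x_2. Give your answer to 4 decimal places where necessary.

x_2* = 14.2

After buying the subsistence bundle (2, 12), a share 0.5 of the remaining income goes to x_1: x_1* = 2 + 0.5·(m − 2p_1 − 12p_2)/p_1.
Discretionary income = 94 − 2·6 − 12·5 = 22; x_2* = 12 + 0.5·22/5 = 14.2.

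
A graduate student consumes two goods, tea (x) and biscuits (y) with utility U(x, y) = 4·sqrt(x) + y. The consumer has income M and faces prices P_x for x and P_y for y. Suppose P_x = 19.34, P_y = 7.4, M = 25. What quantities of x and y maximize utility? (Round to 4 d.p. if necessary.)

Set MRS = P_x/P_y: 2·x^(−1/2) = P_x/P_y.
Solve: √x = 2·P_y/P_x, so x*(P_x,P_y) = (2·P_y/P_x)², and y* = (M − P_x·x*)/P_y.
Plugging in: x* = (2·7.4/19.34)² = 0.5856, y* = 1.8479.

x* = 0.5856, y* = 1.8479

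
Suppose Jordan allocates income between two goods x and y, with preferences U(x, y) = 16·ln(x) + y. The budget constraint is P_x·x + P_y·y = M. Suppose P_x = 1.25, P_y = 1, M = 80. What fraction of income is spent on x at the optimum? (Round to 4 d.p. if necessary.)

share on x = 0.2

Set MRS = P_x/P_y: (16/x)/1 = P_x/P_y.
So x*(P_x,P_y) = 16·P_y/P_x, independent of income; and y* = (M − 16·P_y)/P_y.
At the given prices: x* = 16·1/1.25 = 12.8, and y* = 64.
Expenditure on x: 1.25·12.8 = 16; share = 0.2.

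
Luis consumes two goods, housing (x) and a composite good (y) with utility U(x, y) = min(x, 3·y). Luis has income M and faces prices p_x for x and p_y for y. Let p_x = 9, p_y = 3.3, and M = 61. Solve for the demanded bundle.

Leontief preferences: the optimum is at the kink where x/3 = y/1, i.e. y = (1/3)·x.
Budget: p_x·x + p_y·(1/3)·x = M, so (3·p_x + p_y)·x = 3·M.
Demand: x*(p_x,p_y,M) = 3·M/(3·p_x + p_y), y* = M/(3·p_x + p_y).
Here 3·9 + 3.3 = 30.3, giving x* = 6.0396 and y* = 2.0132.

x* = 6.0396, y* = 2.0132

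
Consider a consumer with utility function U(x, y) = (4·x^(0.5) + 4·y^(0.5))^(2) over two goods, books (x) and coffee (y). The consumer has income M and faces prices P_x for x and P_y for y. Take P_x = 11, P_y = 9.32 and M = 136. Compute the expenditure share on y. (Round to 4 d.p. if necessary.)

share on y = 0.5413

With the ratio pinned down, the budget gives x* = M/(P_x + P_y·(y/x)) and y* = (y/x)·x*.
Numerically y/x = 1.393008, so x* = 136/(11 + 9.32·1.393008) = 5.6707 and y* = 1.393008·5.6707 = 7.8994.
Expenditure on y: 9.32·7.8994 = 73.622; share = 0.5413.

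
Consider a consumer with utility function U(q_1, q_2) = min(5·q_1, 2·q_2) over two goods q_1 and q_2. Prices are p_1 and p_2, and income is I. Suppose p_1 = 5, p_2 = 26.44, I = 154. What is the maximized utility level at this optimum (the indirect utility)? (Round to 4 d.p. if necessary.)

V = 10.8298

Leontief preferences: the optimum is at the kink where q_1/2 = q_2/5, i.e. q_2 = (5/2)·q_1.
Budget: p_1·q_1 + p_2·(5/2)·q_1 = I, so (2·p_1 + 5·p_2)·q_1 = 2·I.
Demand: q_1*(p_1,p_2,I) = 2·I/(2·p_1 + 5·p_2), q_2* = 5·I/(2·p_1 + 5·p_2).
Here 2·5 + 5·26.44 = 142.2, giving q_1* = 2.166 and q_2* = 5.4149.
Utility at the optimum: U(2.166, 5.4149) = 10.8298.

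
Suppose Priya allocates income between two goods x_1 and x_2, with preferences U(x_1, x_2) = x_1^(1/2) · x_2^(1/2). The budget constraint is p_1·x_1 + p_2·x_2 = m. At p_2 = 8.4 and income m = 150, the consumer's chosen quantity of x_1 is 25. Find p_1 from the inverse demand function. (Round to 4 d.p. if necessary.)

p_1 = 3

MU_x_1/MU_x_2 = (0.5·x_2)/(0.5·x_1); tangency sets this equal to p_1/p_2.
Rearranging, p_2·x_2 = p_1·x_1. Substituting into the budget gives p_1·x_1·(1 + 1) = m.
Demand: x_1*(p_1,p_2,m) = 0.5·m/p_1 and x_2* = 0.5·m/p_2.
Set x_1* = 25 in the demand function and solve for p_1: p_1 = 3.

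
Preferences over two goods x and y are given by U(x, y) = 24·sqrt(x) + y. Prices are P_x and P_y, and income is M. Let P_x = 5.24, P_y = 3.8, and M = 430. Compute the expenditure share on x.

Set MRS = P_x/P_y: 12·x^(−1/2) = P_x/P_y.
Solve: √x = 12·P_y/P_x, so x*(P_x,P_y) = (12·P_y/P_x)², and y* = (M − P_x·x*)/P_y.
Plugging in: x* = (12·3.8/5.24)² = 75.7299, y* = 8.7304.
Expenditure on x: 5.24·75.7299 = 396.8244; share = 0.9228.

share on x = 0.9228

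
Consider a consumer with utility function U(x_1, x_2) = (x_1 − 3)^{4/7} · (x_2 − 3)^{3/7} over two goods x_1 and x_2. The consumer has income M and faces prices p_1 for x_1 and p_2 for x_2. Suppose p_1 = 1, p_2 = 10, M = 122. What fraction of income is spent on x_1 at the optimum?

share on x_1 = 0.4415

MRS = (4/3)·(x_2−3)/(x_1−3). Tangency with p_1/p_2 gives x_2−3 = (3/4)·(p_1/p_2)·(x_1−3).
Substituting into the budget: x_1* = 3 + 4/7·(M − 3·p_1 − 3·p_2)/p_1, and x_2* = 3 + 3/7·(…)/p_2.
Discretionary income = 122 − 3·1 − 3·10 = 89; x_1* = 3 + 4/7·89/1 = 53.8571; x_2* = 3 + 3/7·89/10 = 6.8143.
Expenditure on x_1: 1·53.8571 = 53.8571; share = 0.4415.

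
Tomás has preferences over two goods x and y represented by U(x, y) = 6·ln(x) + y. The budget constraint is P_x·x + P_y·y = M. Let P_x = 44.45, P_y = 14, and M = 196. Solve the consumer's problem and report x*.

MU_x = 6/x, MU_y = 1. Tangency: 6/x = P_x/P_y.
So x*(P_x,P_y) = 6·P_y/P_x, independent of income; and y* = (M − 6·P_y)/P_y.
At the given prices: x* = 6·14/44.45 = 1.8898.

x* = 1.8898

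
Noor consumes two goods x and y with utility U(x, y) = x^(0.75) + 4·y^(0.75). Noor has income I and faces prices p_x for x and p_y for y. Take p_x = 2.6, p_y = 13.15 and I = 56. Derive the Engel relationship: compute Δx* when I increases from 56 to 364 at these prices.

Δx* = 39.7694

From the CES first-order condition, (1/4)·(y/x)^(0.25) = p_x/p_y.
Hence y/x = (4·p_x/p_y)^(1/(0.25)), i.e. raised to the 4 power.
With the ratio pinned down, the budget gives x* = I/(p_x + p_y·(y/x)) and y* = (y/x)·x*.
Numerically y/x = 0.391228, so x* = 56/(2.6 + 13.15·0.391228) = 7.2308.
At I' = 364: x* = 47.0002. Change: 47.0002 − 7.2308 = 39.7694.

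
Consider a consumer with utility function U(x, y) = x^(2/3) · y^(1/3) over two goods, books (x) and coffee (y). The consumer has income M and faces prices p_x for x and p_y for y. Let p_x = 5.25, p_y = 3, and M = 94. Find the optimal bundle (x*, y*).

At p_x=5.25, p_y=3, M=94: x* = 2/3·94/5.25 = 11.9365, y* = 10.4444.

x* = 11.9365, y* = 10.4444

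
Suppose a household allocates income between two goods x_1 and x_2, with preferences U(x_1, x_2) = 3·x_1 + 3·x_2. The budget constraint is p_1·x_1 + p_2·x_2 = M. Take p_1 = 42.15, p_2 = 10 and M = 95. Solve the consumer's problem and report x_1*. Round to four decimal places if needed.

x_1* = 0

Perfect substitutes: compare marginal utility per dollar. 3/p_1 vs 3/p_2 → 0.0712 vs 0.3.
x_2 gives more utility per dollar, so spend all income on x_2: x_2* = M/p_2, x_1* = 0.
Numerically: x_1* = 0, x_2* = 9.5.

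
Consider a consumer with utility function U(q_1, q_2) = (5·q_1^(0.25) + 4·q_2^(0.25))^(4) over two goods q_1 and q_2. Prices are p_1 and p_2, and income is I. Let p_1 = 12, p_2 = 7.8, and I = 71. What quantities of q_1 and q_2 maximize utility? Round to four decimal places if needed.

MU_q_1 ∝ 5·q_1^(-0.75), MU_q_2 ∝ 4·q_2^(-0.75), so MRS = (5/4)·(q_2/q_1)^(0.75) = p_1/p_2.
Solve for the ratio: q_2/q_1 = [(4/5)·p_1/p_2]^(4/3).
With the ratio pinned down, the budget gives q_1* = I/(p_1 + p_2·(q_2/q_1)) and q_2* = (q_2/q_1)·q_1*.
Numerically q_2/q_1 = 1.318972, so q_1* = 71/(12 + 7.8·1.318972) = 3.1856 and q_2* = 1.318972·3.1856 = 4.2017.

q_1* = 3.1856, q_2* = 4.2017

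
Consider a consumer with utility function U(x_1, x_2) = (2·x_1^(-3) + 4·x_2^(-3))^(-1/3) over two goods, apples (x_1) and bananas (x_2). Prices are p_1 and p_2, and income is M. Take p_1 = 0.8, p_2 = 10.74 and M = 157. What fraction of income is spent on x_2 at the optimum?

share on x_2 = 0.8929

With the ratio pinned down, the budget gives x_1* = M/(p_1 + p_2·(x_2/x_1)) and x_2* = (x_2/x_1)·x_1*.
Numerically x_2/x_1 = 0.621268, so x_1* = 157/(0.8 + 10.74·0.621268) = 21.0106 and x_2* = 0.621268·21.0106 = 13.0532.
Expenditure on x_2: 10.74·13.0532 = 140.1915; share = 0.8929.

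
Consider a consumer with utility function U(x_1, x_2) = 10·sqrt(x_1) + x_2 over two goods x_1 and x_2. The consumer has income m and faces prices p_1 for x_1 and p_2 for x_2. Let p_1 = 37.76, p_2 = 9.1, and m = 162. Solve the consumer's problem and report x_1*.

Solve: √x_1 = 5·p_2/p_1, so x_1*(p_1,p_2) = (5·p_2/p_1)², and x_2* = (m − p_1·x_1*)/p_2.
Plugging in: x_1* = (5·9.1/37.76)² = 1.452.

x_1* = 1.452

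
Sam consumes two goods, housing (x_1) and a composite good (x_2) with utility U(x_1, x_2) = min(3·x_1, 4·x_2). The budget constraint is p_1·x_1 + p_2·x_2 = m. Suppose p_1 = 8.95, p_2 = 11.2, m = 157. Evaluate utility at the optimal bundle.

With perfect complements, no substitution: consume in ratio x_1:x_2 = 4:3.
Budget: p_1·x_1 + p_2·(3/4)·x_1 = m, so (4·p_1 + 3·p_2)·x_1 = 4·m.
Demand: x_1*(p_1,p_2,m) = 4·m/(4·p_1 + 3·p_2), x_2* = 3·m/(4·p_1 + 3·p_2).
Here 4·8.95 + 3·11.2 = 69.4, giving x_1* = 9.049 and x_2* = 6.7867.
Utility at the optimum: U(9.049, 6.7867) = 27.147.

V = 27.147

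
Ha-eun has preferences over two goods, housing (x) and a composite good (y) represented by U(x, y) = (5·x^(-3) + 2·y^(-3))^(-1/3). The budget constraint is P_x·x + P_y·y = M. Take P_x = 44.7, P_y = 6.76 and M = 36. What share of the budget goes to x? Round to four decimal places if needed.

Substitute y = (y/x)·x into the budget: x* = M/(P_x + P_y·(y/x)).
Numerically y/x = 1.275279, so x* = 36/(44.7 + 6.76·1.275279) = 0.6752 and y* = 1.275279·0.6752 = 0.861.
Expenditure on x: 44.7·0.6752 = 30.1795; share = 0.8383.

share on x = 0.8383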